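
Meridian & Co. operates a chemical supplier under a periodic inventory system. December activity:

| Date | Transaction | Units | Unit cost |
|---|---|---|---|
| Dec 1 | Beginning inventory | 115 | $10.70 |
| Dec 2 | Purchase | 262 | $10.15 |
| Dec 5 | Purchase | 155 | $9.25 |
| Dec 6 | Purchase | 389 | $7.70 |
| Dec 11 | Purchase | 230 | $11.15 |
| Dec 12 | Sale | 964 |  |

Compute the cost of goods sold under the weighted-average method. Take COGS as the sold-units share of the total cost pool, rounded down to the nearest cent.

Dec 12, sell 964: 964/1151 × $10,883.35 → $9,115.16
Ending inventory (cost pool remaining) = $1,768.19

COGS = $9,115.16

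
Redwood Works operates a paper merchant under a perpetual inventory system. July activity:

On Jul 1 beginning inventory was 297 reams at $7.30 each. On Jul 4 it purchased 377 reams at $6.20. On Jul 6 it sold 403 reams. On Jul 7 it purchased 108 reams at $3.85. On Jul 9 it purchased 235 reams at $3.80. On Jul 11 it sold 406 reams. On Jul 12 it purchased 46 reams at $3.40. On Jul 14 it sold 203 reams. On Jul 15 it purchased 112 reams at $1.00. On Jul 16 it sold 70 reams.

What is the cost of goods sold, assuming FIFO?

Jul 6, 403 sold [FIFO — oldest first]: 297 @ $7.30 + 106 @ $6.20 = $2,825.30
Jul 11, 406 sold [FIFO — oldest first]: 271 @ $6.20 + 108 @ $3.85 + 27 @ $3.80 = $2,198.60
Jul 14, 203 sold [FIFO — oldest first]: 203 @ $3.80 = $771.40
Jul 16, 70 sold [FIFO — oldest first]: 5 @ $3.80 + 46 @ $3.40 + 19 @ $1.00 = $194.40
Total COGS = $2,825.30 + $2,198.60 + $771.40 + $194.40 = $5,989.70
Ending inventory: 93 @ $1.00 = $93.00

COGS = $5,989.70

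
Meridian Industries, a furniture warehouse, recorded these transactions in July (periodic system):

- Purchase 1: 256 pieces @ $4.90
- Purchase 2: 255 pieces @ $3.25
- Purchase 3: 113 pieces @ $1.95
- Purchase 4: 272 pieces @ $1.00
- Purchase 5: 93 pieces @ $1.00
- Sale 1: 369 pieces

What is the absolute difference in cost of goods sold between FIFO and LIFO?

FIFO COGS: 256 @ $4.90 + 113 @ $3.25 = $1,621.65
LIFO COGS: 93 @ $1.00 + 272 @ $1.00 + 4 @ $1.95 = $372.80
Difference = |$1,621.65 − $372.80| = $1,248.85

$1,248.85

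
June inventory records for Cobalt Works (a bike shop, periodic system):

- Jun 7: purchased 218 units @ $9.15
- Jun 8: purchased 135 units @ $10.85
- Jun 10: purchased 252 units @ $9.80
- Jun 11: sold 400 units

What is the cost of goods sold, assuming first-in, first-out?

Jun 11, 400 sold [FIFO — oldest first]: 218 @ $9.15 + 135 @ $10.85 + 47 @ $9.80 = $3,920.05
Ending inventory: 205 @ $9.80 = $2,009.00

COGS = $3,920.05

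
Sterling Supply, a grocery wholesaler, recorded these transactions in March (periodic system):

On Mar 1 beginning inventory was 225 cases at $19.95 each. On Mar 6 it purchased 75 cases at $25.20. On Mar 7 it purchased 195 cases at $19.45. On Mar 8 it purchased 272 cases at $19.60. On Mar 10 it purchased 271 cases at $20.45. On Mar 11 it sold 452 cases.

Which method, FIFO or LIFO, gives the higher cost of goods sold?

FIFO

FIFO COGS: 225 @ $19.95 + 75 @ $25.20 + 152 @ $19.45 = $9,335.15
LIFO COGS: 271 @ $20.45 + 181 @ $19.60 = $9,089.55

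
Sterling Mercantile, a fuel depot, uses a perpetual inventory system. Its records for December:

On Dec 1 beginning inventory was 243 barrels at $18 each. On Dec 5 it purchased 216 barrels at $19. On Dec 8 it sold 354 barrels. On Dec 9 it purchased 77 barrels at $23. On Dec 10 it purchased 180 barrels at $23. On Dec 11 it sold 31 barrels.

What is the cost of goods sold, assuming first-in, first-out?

Dec 8, 354 sold [FIFO — oldest first]: 243 @ $18 + 111 @ $19 = $6,483
Dec 11, 31 sold [FIFO — oldest first]: 31 @ $19 = $589
Total COGS = $6,483 + $589 = $7,072
Ending inventory: 74 @ $19 + 77 @ $23 + 180 @ $23 = $7,317

COGS = $7,072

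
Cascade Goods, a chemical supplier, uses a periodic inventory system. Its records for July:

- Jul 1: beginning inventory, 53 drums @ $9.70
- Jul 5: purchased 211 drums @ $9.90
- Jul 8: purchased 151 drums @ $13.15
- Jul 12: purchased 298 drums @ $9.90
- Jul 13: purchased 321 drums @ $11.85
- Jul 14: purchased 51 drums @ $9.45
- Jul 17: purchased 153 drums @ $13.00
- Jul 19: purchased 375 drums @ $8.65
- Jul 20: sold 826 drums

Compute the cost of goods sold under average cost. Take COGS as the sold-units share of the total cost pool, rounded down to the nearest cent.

Jul 20, sell 826: 826/1613 × $17,057.40 → $8,734.91
Ending inventory (cost pool remaining) = $8,322.49

COGS = $8,734.91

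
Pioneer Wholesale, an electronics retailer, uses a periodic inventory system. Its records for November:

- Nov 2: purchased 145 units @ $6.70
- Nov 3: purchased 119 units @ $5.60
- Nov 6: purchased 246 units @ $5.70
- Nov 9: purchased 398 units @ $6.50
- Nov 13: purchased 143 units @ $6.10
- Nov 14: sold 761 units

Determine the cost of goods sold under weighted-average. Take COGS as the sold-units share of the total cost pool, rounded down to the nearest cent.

Nov 14, sell 761: 761/1051 × $6,499.40 → $4,706.03
Ending inventory (cost pool remaining) = $1,793.37
Check: goods available $6,499.40 = COGS $4,706.03 + ending $1,793.37

COGS = $4,706.03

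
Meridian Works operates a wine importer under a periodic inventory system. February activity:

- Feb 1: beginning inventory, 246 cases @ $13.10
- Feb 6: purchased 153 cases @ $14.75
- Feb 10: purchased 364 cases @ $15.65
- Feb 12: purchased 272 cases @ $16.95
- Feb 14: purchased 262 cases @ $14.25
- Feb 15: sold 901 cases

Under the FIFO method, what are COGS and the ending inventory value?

COGS = $13,515.05; ending inventory = $6,004.80

Feb 15, 901 sold [FIFO — oldest first]: 246 @ $13.10 + 153 @ $14.75 + 364 @ $15.65 + 138 @ $16.95 = $13,515.05
Ending inventory: 134 @ $16.95 + 262 @ $14.25 = $6,004.80
Check: goods available $19,519.85 = COGS $13,515.05 + ending $6,004.80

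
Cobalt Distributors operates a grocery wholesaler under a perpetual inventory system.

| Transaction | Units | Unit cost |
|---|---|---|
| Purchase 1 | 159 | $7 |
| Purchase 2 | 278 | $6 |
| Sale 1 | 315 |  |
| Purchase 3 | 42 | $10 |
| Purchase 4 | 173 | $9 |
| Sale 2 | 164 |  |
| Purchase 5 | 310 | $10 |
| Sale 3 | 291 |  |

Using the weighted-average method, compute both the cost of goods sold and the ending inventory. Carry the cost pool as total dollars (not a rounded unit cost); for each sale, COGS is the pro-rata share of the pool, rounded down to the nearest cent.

COGS = $6,063.82; ending inventory = $1,794.18

After Purchase 1: 159 on hand, pool $1,113.00 (≈ $7.0000 each)
After Purchase 2: 437 on hand, pool $2,781.00 (≈ $6.3638 each)
Sale 1, sell 315: 315/437 × $2,781.00 → $2,004.61
After Purchase 3: 164 on hand, pool $1,196.39 (≈ $7.2951 each)
After Purchase 4: 337 on hand, pool $2,753.39 (≈ $8.1703 each)
Sale 2, sell 164: 164/337 × $2,753.39 → $1,339.92
After Purchase 5: 483 on hand, pool $4,513.47 (≈ $9.3447 each)
Sale 3, sell 291: 291/483 × $4,513.47 → $2,719.29
Total COGS = $2,004.61 + $1,339.92 + $2,719.29 = $6,063.82
Ending inventory (cost pool remaining) = $1,794.18
Check: goods available $7,858.00 = COGS $6,063.82 + ending $1,794.18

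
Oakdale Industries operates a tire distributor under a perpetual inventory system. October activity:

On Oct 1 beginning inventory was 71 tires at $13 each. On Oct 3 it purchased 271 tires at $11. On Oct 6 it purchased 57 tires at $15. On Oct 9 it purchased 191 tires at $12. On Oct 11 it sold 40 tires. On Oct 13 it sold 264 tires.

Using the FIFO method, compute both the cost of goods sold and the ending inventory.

COGS = $3,486; ending inventory = $3,565

Oct 11, 40 sold [FIFO — oldest first]: 40 @ $13 = $520
Oct 13, 264 sold [FIFO — oldest first]: 31 @ $13 + 233 @ $11 = $2,966
Total COGS = $520 + $2,966 = $3,486
Ending inventory: 38 @ $11 + 57 @ $15 + 191 @ $12 = $3,565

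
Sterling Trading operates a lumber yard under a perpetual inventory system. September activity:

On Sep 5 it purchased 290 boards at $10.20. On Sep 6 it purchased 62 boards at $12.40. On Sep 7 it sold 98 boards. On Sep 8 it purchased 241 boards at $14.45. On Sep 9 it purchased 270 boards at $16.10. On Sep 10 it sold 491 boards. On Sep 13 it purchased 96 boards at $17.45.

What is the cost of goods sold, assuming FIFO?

COGS = $7,151.45

Sep 7, 98 sold [FIFO — oldest first]: 98 @ $10.20 = $999.60
Sep 10, 491 sold [FIFO — oldest first]: 192 @ $10.20 + 62 @ $12.40 + 237 @ $14.45 = $6,151.85
Total COGS = $999.60 + $6,151.85 = $7,151.45
Ending inventory: 4 @ $14.45 + 270 @ $16.10 + 96 @ $17.45 = $6,080.00
Check: goods available $13,231.45 = COGS $7,151.45 + ending $6,080.00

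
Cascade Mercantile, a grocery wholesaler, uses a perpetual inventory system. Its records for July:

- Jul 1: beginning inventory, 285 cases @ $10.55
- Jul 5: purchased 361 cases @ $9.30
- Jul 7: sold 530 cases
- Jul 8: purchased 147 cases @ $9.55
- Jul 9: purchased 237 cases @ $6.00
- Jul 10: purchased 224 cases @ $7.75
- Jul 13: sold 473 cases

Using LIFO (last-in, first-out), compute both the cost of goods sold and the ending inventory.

COGS = $8,412.85; ending inventory = $2,513.05

Jul 7, 530 sold [LIFO — newest first]: 361 @ $9.30 + 169 @ $10.55 = $5,140.25
Jul 13, 473 sold [LIFO — newest first]: 224 @ $7.75 + 237 @ $6.00 + 12 @ $9.55 = $3,272.60
Total COGS = $5,140.25 + $3,272.60 = $8,412.85
Ending inventory: 116 @ $10.55 + 135 @ $9.55 = $2,513.05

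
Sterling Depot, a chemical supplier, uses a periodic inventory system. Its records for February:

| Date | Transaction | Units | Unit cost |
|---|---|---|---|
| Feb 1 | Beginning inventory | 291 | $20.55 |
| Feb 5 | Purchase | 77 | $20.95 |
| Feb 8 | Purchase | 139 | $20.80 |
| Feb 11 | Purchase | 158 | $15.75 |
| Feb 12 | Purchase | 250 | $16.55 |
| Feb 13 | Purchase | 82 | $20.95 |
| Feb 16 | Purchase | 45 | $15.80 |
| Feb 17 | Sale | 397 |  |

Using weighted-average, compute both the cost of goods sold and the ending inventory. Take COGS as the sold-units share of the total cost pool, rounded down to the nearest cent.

Feb 17, sell 397: 397/1042 × $19,539.30 → $7,444.43
Ending inventory (cost pool remaining) = $12,094.87
Check: goods available $19,539.30 = COGS $7,444.43 + ending $12,094.87

COGS = $7,444.43; ending inventory = $12,094.87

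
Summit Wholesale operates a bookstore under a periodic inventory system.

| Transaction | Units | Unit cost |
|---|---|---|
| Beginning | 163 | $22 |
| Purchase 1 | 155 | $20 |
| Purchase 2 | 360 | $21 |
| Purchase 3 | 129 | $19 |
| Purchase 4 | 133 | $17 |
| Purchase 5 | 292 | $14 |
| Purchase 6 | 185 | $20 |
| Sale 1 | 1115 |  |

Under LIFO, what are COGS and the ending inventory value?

Sale 1 (1115) [LIFO — newest first]: 185 @ $20 + 292 @ $14 + 133 @ $17 + 129 @ $19 + 360 @ $21 + 16 @ $20 = $20,380
Ending inventory: 163 @ $22 + 139 @ $20 = $6,366
Check: goods available $26,746 = COGS $20,380 + ending $6,366

COGS = $20,380; ending inventory = $6,366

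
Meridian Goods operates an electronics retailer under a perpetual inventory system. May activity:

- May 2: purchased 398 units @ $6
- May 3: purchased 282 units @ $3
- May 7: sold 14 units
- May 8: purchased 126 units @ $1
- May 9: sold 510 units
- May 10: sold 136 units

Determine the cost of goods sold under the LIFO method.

May 7, 14 sold [LIFO — newest first]: 14 @ $3 = $42
May 9, 510 sold [LIFO — newest first]: 126 @ $1 + 268 @ $3 + 116 @ $6 = $1,626
May 10, 136 sold [LIFO — newest first]: 136 @ $6 = $816
Total COGS = $42 + $1,626 + $816 = $2,484
Ending inventory: 146 @ $6 = $876

COGS = $2,484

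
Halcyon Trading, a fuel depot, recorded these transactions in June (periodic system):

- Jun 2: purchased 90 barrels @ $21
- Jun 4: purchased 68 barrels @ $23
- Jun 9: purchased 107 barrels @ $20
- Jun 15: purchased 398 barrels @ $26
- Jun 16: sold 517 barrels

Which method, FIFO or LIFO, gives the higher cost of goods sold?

FIFO COGS: 90 @ $21 + 68 @ $23 + 107 @ $20 + 252 @ $26 = $12,146
LIFO COGS: 398 @ $26 + 107 @ $20 + 12 @ $23 = $12,764

LIFO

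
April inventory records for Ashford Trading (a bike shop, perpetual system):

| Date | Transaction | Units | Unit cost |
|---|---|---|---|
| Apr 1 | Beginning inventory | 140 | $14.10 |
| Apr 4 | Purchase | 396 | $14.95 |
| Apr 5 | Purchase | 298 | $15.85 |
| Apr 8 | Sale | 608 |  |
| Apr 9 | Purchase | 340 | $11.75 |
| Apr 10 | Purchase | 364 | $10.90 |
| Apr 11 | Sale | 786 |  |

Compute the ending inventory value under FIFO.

Ending inventory = $1,569.60

Apr 8, 608 sold [FIFO — oldest first]: 140 @ $14.10 + 396 @ $14.95 + 72 @ $15.85 = $9,035.40
Apr 11, 786 sold [FIFO — oldest first]: 226 @ $15.85 + 340 @ $11.75 + 220 @ $10.90 = $9,975.10
Total COGS = $9,035.40 + $9,975.10 = $19,010.50
Ending inventory: 144 @ $10.90 = $1,569.60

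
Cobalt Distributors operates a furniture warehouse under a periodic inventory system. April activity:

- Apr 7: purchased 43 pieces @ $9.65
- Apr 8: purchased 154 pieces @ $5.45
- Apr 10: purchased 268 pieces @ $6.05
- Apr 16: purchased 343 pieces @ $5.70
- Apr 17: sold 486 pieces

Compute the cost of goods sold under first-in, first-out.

COGS = $2,995.35

Apr 17, 486 sold [FIFO — oldest first]: 43 @ $9.65 + 154 @ $5.45 + 268 @ $6.05 + 21 @ $5.70 = $2,995.35
Ending inventory: 322 @ $5.70 = $1,835.40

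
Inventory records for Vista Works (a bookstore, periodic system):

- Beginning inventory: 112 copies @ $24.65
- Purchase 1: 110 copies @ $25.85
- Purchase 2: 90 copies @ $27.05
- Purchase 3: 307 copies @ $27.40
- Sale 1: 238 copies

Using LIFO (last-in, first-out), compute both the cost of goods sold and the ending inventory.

COGS = $6,521.20; ending inventory = $9,929.40

Sale 1 (238) [LIFO — newest first]: 238 @ $27.40 = $6,521.20
Ending inventory: 112 @ $24.65 + 110 @ $25.85 + 90 @ $27.05 + 69 @ $27.40 = $9,929.40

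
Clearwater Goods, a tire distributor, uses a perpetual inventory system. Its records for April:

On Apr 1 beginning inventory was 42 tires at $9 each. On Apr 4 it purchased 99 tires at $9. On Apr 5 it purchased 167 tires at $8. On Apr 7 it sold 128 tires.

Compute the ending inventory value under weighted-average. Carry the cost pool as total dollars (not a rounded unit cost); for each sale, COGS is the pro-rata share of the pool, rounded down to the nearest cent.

Ending inventory = $1,522.41

After Apr 1: 42 on hand, pool $378.00 (≈ $9.0000 each)
After Apr 4: 141 on hand, pool $1,269.00 (≈ $9.0000 each)
After Apr 5: 308 on hand, pool $2,605.00 (≈ $8.4578 each)
Apr 7, sell 128: 128/308 × $2,605.00 → $1,082.59
Ending inventory (cost pool remaining) = $1,522.41
Check: goods available $2,605.00 = COGS $1,082.59 + ending $1,522.41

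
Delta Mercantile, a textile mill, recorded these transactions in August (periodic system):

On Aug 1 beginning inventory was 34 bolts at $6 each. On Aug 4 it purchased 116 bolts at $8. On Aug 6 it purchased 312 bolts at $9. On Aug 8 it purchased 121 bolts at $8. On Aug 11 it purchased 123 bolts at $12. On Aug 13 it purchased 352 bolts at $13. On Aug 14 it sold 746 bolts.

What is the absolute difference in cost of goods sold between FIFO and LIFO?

FIFO COGS: 34 @ $6 + 116 @ $8 + 312 @ $9 + 121 @ $8 + 123 @ $12 + 40 @ $13 = $6,904
LIFO COGS: 352 @ $13 + 123 @ $12 + 121 @ $8 + 150 @ $9 = $8,370
Difference = |$6,904 − $8,370| = $1,466

$1,466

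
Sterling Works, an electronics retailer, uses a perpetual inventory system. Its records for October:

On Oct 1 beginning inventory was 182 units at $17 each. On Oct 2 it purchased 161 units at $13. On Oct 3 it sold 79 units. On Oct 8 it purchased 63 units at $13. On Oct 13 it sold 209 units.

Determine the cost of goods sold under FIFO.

Oct 3, 79 sold [FIFO — oldest first]: 79 @ $17 = $1,343
Oct 13, 209 sold [FIFO — oldest first]: 103 @ $17 + 106 @ $13 = $3,129
Total COGS = $1,343 + $3,129 = $4,472
Ending inventory: 55 @ $13 + 63 @ $13 = $1,534

COGS = $4,472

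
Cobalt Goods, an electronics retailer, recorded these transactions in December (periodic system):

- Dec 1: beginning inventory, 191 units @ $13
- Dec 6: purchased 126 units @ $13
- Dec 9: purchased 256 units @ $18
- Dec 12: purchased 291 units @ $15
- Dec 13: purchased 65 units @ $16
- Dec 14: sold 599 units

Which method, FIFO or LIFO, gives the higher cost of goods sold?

FIFO COGS: 191 @ $13 + 126 @ $13 + 256 @ $18 + 26 @ $15 = $9,119
LIFO COGS: 65 @ $16 + 291 @ $15 + 243 @ $18 = $9,779

LIFO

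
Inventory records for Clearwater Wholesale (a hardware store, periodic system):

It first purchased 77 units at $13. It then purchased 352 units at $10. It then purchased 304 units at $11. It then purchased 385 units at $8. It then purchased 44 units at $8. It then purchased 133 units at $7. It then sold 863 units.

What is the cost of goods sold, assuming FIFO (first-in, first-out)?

COGS = $8,905

Sale 1 (863) [FIFO — oldest first]: 77 @ $13 + 352 @ $10 + 304 @ $11 + 130 @ $8 = $8,905
Ending inventory: 255 @ $8 + 44 @ $8 + 133 @ $7 = $3,323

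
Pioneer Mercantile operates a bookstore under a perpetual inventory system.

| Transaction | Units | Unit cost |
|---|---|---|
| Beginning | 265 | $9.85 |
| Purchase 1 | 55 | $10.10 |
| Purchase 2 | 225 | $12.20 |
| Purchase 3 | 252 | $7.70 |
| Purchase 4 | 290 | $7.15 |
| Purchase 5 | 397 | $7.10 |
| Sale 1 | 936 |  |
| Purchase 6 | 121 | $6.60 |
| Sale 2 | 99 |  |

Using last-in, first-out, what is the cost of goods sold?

COGS = $7,462.90

Sale 1 (936) [LIFO — newest first]: 397 @ $7.10 + 290 @ $7.15 + 249 @ $7.70 = $6,809.50
Sale 2 (99) [LIFO — newest first]: 99 @ $6.60 = $653.40
Total COGS = $6,809.50 + $653.40 = $7,462.90
Ending inventory: 265 @ $9.85 + 55 @ $10.10 + 225 @ $12.20 + 3 @ $7.70 + 22 @ $6.60 = $6,079.05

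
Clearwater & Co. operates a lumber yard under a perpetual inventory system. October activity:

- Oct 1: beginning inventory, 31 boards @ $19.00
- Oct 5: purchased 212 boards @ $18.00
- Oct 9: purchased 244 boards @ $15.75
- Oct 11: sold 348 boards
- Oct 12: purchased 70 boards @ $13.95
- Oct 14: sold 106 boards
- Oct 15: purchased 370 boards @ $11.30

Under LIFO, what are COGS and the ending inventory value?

Oct 11, 348 sold [LIFO — newest first]: 244 @ $15.75 + 104 @ $18.00 = $5,715.00
Oct 14, 106 sold [LIFO — newest first]: 70 @ $13.95 + 36 @ $18.00 = $1,624.50
Total COGS = $5,715.00 + $1,624.50 = $7,339.50
Ending inventory: 31 @ $19.00 + 72 @ $18.00 + 370 @ $11.30 = $6,066.00
Check: goods available $13,405.50 = COGS $7,339.50 + ending $6,066.00

COGS = $7,339.50; ending inventory = $6,066.00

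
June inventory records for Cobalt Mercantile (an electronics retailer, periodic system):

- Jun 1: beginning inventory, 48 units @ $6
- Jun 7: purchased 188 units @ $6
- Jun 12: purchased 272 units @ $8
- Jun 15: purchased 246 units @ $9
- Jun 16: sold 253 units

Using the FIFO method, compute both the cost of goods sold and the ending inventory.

COGS = $1,552; ending inventory = $4,254

Jun 16, 253 sold [FIFO — oldest first]: 48 @ $6 + 188 @ $6 + 17 @ $8 = $1,552
Ending inventory: 255 @ $8 + 246 @ $9 = $4,254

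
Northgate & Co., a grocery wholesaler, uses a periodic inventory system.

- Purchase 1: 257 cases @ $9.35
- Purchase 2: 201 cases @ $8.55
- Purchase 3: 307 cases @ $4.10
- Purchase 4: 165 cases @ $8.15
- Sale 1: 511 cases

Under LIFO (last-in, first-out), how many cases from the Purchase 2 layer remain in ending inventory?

Sale 1 (511) [LIFO — newest first]: 165 @ $8.15 + 307 @ $4.10 + 39 @ $8.55 = $2,936.90
Ending inventory: 257 @ $9.35 + 162 @ $8.55 = $3,788.05

162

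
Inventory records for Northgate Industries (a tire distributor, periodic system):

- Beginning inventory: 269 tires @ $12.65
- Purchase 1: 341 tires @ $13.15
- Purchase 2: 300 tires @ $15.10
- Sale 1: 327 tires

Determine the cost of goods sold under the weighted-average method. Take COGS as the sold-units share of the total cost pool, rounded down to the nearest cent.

COGS = $4,461.93

Sale 1, sell 327: 327/910 × $12,417.00 → $4,461.93
Ending inventory (cost pool remaining) = $7,955.07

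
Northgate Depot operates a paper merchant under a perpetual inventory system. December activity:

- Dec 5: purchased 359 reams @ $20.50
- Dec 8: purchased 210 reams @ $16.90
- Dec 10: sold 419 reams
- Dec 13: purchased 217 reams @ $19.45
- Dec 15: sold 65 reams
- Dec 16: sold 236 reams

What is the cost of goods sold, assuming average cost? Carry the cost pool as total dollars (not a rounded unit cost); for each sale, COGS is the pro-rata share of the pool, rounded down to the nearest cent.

COGS = $13,852.96

After Dec 5: 359 on hand, pool $7,359.50 (≈ $20.5000 each)
After Dec 8: 569 on hand, pool $10,908.50 (≈ $19.1714 each)
Dec 10, sell 419: 419/569 × $10,908.50 → $8,032.79
After Dec 13: 367 on hand, pool $7,096.36 (≈ $19.3361 each)
Dec 15, sell 65: 65/367 × $7,096.36 → $1,256.84
Dec 16, sell 236: 236/302 × $5,839.52 → $4,563.33
Total COGS = $8,032.79 + $1,256.84 + $4,563.33 = $13,852.96
Ending inventory (cost pool remaining) = $1,276.19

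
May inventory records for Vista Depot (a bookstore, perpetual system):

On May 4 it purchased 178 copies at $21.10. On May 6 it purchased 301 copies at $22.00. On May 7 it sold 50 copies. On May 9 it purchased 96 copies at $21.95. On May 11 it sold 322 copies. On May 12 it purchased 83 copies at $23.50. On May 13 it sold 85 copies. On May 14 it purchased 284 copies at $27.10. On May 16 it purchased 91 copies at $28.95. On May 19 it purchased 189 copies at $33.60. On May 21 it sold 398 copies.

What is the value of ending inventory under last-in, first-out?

Ending inventory = $8,760.40

May 7, 50 sold [LIFO — newest first]: 50 @ $22.00 = $1,100.00
May 11, 322 sold [LIFO — newest first]: 96 @ $21.95 + 226 @ $22.00 = $7,079.20
May 13, 85 sold [LIFO — newest first]: 83 @ $23.50 + 2 @ $22.00 = $1,994.50
May 21, 398 sold [LIFO — newest first]: 189 @ $33.60 + 91 @ $28.95 + 118 @ $27.10 = $12,182.65
Total COGS = $1,100.00 + $7,079.20 + $1,994.50 + $12,182.65 = $22,356.35
Ending inventory: 178 @ $21.10 + 23 @ $22.00 + 166 @ $27.10 = $8,760.40
Check: goods available $31,116.75 = COGS $22,356.35 + ending $8,760.40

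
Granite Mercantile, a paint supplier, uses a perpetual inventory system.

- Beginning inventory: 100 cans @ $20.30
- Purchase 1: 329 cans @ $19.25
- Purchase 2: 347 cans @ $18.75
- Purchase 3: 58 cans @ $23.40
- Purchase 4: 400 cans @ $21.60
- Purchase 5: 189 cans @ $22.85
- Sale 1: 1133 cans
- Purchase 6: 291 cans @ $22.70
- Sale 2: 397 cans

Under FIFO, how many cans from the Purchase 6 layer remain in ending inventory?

Sale 1 (1133) [FIFO — oldest first]: 100 @ $20.30 + 329 @ $19.25 + 347 @ $18.75 + 58 @ $23.40 + 299 @ $21.60 = $22,685.10
Sale 2 (397) [FIFO — oldest first]: 101 @ $21.60 + 189 @ $22.85 + 107 @ $22.70 = $8,929.15
Total COGS = $22,685.10 + $8,929.15 = $31,614.25
Ending inventory: 184 @ $22.70 = $4,176.80

184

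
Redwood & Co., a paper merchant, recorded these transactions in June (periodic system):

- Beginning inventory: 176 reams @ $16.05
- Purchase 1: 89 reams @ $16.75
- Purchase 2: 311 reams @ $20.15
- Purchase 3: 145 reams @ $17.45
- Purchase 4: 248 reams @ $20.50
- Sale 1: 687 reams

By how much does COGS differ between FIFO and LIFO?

FIFO COGS: 176 @ $16.05 + 89 @ $16.75 + 311 @ $20.15 + 111 @ $17.45 = $12,519.15
LIFO COGS: 248 @ $20.50 + 145 @ $17.45 + 294 @ $20.15 = $13,538.35
Difference = |$12,519.15 − $13,538.35| = $1,019.20

$1,019.20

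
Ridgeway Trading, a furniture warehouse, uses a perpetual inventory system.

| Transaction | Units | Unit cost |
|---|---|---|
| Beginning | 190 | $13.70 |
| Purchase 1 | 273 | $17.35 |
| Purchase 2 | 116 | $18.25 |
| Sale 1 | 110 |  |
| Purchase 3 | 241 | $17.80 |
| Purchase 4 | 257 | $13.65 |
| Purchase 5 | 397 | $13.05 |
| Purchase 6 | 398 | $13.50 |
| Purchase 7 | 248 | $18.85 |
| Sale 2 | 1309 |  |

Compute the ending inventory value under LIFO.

Sale 1 (110) [LIFO — newest first]: 110 @ $18.25 = $2,007.50
Sale 2 (1309) [LIFO — newest first]: 248 @ $18.85 + 398 @ $13.50 + 397 @ $13.05 + 257 @ $13.65 + 9 @ $17.80 = $18,896.90
Total COGS = $2,007.50 + $18,896.90 = $20,904.40
Ending inventory: 190 @ $13.70 + 273 @ $17.35 + 6 @ $18.25 + 232 @ $17.80 = $11,578.65

Ending inventory = $11,578.65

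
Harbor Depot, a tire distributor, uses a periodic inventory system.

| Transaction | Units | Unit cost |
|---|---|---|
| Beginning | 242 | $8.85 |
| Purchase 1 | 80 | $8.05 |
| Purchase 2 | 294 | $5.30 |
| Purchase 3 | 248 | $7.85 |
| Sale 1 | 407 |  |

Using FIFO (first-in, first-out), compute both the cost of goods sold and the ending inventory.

COGS = $3,236.20; ending inventory = $3,054.50

Sale 1 (407) [FIFO — oldest first]: 242 @ $8.85 + 80 @ $8.05 + 85 @ $5.30 = $3,236.20
Ending inventory: 209 @ $5.30 + 248 @ $7.85 = $3,054.50
Check: goods available $6,290.70 = COGS $3,236.20 + ending $3,054.50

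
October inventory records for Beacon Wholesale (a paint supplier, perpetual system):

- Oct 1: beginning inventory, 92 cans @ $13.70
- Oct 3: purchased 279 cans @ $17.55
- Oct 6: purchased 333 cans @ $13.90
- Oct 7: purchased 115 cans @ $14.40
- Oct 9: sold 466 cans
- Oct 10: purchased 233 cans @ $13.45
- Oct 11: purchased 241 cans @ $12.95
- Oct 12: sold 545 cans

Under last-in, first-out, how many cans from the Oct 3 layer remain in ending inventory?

190

Oct 9, 466 sold [LIFO — newest first]: 115 @ $14.40 + 333 @ $13.90 + 18 @ $17.55 = $6,600.60
Oct 12, 545 sold [LIFO — newest first]: 241 @ $12.95 + 233 @ $13.45 + 71 @ $17.55 = $7,500.85
Total COGS = $6,600.60 + $7,500.85 = $14,101.45
Ending inventory: 92 @ $13.70 + 190 @ $17.55 = $4,594.90
Check: goods available $18,696.35 = COGS $14,101.45 + ending $4,594.90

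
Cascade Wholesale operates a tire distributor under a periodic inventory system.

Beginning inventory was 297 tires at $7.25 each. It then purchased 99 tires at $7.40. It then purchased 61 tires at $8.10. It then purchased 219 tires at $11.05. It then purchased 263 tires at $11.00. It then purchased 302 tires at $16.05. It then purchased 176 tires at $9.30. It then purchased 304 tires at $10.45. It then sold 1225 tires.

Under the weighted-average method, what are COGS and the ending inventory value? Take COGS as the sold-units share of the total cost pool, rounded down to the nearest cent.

Sale 1, sell 1225: 1225/1721 × $18,353.60 → $13,064.00
Ending inventory (cost pool remaining) = $5,289.60
Check: goods available $18,353.60 = COGS $13,064.00 + ending $5,289.60

COGS = $13,064.00; ending inventory = $5,289.60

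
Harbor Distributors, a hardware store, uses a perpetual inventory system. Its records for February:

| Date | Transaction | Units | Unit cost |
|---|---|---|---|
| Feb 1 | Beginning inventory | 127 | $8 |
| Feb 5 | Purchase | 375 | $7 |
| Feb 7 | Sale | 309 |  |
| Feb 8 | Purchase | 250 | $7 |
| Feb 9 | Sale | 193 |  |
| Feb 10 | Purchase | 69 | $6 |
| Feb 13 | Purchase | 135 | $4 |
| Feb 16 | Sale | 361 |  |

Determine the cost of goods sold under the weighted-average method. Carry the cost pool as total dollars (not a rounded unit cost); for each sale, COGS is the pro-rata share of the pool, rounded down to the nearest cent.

COGS = $5,785.45

After Feb 1: 127 on hand, pool $1,016.00 (≈ $8.0000 each)
After Feb 5: 502 on hand, pool $3,641.00 (≈ $7.2530 each)
Feb 7, sell 309: 309/502 × $3,641.00 → $2,241.17
After Feb 8: 443 on hand, pool $3,149.83 (≈ $7.1102 each)
Feb 9, sell 193: 193/443 × $3,149.83 → $1,372.27
After Feb 10: 319 on hand, pool $2,191.56 (≈ $6.8701 each)
After Feb 13: 454 on hand, pool $2,731.56 (≈ $6.0167 each)
Feb 16, sell 361: 361/454 × $2,731.56 → $2,172.01
Total COGS = $2,241.17 + $1,372.27 + $2,172.01 = $5,785.45
Ending inventory (cost pool remaining) = $559.55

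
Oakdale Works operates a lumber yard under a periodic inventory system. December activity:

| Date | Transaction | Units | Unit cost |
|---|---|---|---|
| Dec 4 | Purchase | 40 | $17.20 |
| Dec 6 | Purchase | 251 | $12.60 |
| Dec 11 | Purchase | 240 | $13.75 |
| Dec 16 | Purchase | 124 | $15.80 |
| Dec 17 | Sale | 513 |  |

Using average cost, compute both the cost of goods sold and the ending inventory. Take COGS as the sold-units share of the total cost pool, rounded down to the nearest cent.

Dec 17, sell 513: 513/655 × $9,109.80 → $7,134.85
Ending inventory (cost pool remaining) = $1,974.95

COGS = $7,134.85; ending inventory = $1,974.95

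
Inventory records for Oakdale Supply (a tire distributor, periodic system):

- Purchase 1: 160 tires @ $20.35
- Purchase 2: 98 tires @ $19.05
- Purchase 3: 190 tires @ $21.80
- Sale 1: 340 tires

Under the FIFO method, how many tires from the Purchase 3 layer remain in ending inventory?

108

Sale 1 (340) [FIFO — oldest first]: 160 @ $20.35 + 98 @ $19.05 + 82 @ $21.80 = $6,910.50
Ending inventory: 108 @ $21.80 = $2,354.40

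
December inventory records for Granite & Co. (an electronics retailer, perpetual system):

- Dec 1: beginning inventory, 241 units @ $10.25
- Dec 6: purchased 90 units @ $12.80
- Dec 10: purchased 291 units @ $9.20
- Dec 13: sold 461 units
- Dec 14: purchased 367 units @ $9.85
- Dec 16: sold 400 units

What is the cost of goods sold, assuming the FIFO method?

COGS = $8,653.60

Dec 13, 461 sold [FIFO — oldest first]: 241 @ $10.25 + 90 @ $12.80 + 130 @ $9.20 = $4,818.25
Dec 16, 400 sold [FIFO — oldest first]: 161 @ $9.20 + 239 @ $9.85 = $3,835.35
Total COGS = $4,818.25 + $3,835.35 = $8,653.60
Ending inventory: 128 @ $9.85 = $1,260.80
Check: goods available $9,914.40 = COGS $8,653.60 + ending $1,260.80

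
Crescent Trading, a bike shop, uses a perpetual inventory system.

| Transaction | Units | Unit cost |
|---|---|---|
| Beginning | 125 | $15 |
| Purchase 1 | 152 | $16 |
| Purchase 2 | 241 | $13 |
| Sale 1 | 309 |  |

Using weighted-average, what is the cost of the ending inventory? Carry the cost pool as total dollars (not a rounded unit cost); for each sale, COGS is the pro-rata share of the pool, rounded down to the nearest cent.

After Beginning: 125 on hand, pool $1,875.00 (≈ $15.0000 each)
After Purchase 1: 277 on hand, pool $4,307.00 (≈ $15.5487 each)
After Purchase 2: 518 on hand, pool $7,440.00 (≈ $14.3629 each)
Sale 1, sell 309: 309/518 × $7,440.00 → $4,438.14
Ending inventory (cost pool remaining) = $3,001.86
Check: goods available $7,440.00 = COGS $4,438.14 + ending $3,001.86

Ending inventory = $3,001.86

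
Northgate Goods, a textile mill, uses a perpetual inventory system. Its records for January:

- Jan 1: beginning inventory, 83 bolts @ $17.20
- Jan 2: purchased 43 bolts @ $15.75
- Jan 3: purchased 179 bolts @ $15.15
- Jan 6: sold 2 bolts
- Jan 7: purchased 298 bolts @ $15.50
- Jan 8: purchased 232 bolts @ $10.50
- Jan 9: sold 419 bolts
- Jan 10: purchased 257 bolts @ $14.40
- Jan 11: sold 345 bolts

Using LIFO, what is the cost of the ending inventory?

Ending inventory = $5,142.90

Jan 6, 2 sold [LIFO — newest first]: 2 @ $15.15 = $30.30
Jan 9, 419 sold [LIFO — newest first]: 232 @ $10.50 + 187 @ $15.50 = $5,334.50
Jan 11, 345 sold [LIFO — newest first]: 257 @ $14.40 + 88 @ $15.50 = $5,064.80
Total COGS = $30.30 + $5,334.50 + $5,064.80 = $10,429.60
Ending inventory: 83 @ $17.20 + 43 @ $15.75 + 177 @ $15.15 + 23 @ $15.50 = $5,142.90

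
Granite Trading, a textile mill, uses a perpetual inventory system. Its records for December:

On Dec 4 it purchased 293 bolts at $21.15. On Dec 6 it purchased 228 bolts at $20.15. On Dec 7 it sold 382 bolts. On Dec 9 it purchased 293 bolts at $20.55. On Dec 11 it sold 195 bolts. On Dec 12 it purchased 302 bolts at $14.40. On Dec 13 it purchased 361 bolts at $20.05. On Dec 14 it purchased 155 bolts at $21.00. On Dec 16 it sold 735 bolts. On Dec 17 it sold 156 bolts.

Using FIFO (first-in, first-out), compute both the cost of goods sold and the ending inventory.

COGS = $28,218.70; ending inventory = $3,435.45

Dec 7, 382 sold [FIFO — oldest first]: 293 @ $21.15 + 89 @ $20.15 = $7,990.30
Dec 11, 195 sold [FIFO — oldest first]: 139 @ $20.15 + 56 @ $20.55 = $3,951.65
Dec 16, 735 sold [FIFO — oldest first]: 237 @ $20.55 + 302 @ $14.40 + 196 @ $20.05 = $13,148.95
Dec 17, 156 sold [FIFO — oldest first]: 156 @ $20.05 = $3,127.80
Total COGS = $7,990.30 + $3,951.65 + $13,148.95 + $3,127.80 = $28,218.70
Ending inventory: 9 @ $20.05 + 155 @ $21.00 = $3,435.45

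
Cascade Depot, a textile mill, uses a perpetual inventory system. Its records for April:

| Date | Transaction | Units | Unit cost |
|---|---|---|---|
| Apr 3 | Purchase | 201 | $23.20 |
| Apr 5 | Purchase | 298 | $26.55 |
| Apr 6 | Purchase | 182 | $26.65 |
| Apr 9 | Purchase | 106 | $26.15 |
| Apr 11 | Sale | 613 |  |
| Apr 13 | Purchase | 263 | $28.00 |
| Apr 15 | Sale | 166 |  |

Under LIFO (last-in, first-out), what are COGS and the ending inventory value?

COGS = $20,808.50; ending inventory = $6,752.80

Apr 11, 613 sold [LIFO — newest first]: 106 @ $26.15 + 182 @ $26.65 + 298 @ $26.55 + 27 @ $23.20 = $16,160.50
Apr 15, 166 sold [LIFO — newest first]: 166 @ $28.00 = $4,648.00
Total COGS = $16,160.50 + $4,648.00 = $20,808.50
Ending inventory: 174 @ $23.20 + 97 @ $28.00 = $6,752.80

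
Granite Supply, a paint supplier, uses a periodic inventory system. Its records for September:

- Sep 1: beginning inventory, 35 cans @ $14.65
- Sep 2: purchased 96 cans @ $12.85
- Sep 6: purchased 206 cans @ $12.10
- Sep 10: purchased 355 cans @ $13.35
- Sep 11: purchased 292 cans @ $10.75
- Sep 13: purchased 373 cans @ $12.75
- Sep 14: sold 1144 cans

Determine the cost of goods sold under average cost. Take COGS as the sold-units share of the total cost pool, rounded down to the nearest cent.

Sep 14, sell 1144: 1144/1357 × $16,872.95 → $14,224.50
Ending inventory (cost pool remaining) = $2,648.45

COGS = $14,224.50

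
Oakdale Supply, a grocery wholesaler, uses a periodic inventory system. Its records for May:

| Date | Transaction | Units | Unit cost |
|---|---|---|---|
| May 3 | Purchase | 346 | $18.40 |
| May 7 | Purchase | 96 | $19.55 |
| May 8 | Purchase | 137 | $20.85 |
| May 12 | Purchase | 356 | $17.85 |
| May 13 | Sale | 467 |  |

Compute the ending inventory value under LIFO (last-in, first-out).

Ending inventory = $8,785.30

May 13, 467 sold [LIFO — newest first]: 356 @ $17.85 + 111 @ $20.85 = $8,668.95
Ending inventory: 346 @ $18.40 + 96 @ $19.55 + 26 @ $20.85 = $8,785.30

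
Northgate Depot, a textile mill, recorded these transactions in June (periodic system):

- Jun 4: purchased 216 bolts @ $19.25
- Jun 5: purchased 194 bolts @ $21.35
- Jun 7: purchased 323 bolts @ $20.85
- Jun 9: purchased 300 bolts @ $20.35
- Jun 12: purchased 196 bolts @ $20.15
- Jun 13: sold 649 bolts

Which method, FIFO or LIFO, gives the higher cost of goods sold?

FIFO

FIFO COGS: 216 @ $19.25 + 194 @ $21.35 + 239 @ $20.85 = $13,283.05
LIFO COGS: 196 @ $20.15 + 300 @ $20.35 + 153 @ $20.85 = $13,244.45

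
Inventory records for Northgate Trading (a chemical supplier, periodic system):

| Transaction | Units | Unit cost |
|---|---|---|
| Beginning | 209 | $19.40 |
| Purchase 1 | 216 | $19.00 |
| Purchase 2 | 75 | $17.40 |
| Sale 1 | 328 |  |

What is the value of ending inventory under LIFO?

Sale 1 (328) [LIFO — newest first]: 75 @ $17.40 + 216 @ $19.00 + 37 @ $19.40 = $6,126.80
Ending inventory: 172 @ $19.40 = $3,336.80

Ending inventory = $3,336.80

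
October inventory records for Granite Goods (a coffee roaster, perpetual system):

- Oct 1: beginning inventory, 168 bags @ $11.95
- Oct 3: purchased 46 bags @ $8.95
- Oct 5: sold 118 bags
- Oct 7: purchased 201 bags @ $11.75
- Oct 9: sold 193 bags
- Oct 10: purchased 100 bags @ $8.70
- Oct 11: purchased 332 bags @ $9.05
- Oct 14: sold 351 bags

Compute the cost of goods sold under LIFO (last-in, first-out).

COGS = $6,709.75

Oct 5, 118 sold [LIFO — newest first]: 46 @ $8.95 + 72 @ $11.95 = $1,272.10
Oct 9, 193 sold [LIFO — newest first]: 193 @ $11.75 = $2,267.75
Oct 14, 351 sold [LIFO — newest first]: 332 @ $9.05 + 19 @ $8.70 = $3,169.90
Total COGS = $1,272.10 + $2,267.75 + $3,169.90 = $6,709.75
Ending inventory: 96 @ $11.95 + 8 @ $11.75 + 81 @ $8.70 = $1,945.90
Check: goods available $8,655.65 = COGS $6,709.75 + ending $1,945.90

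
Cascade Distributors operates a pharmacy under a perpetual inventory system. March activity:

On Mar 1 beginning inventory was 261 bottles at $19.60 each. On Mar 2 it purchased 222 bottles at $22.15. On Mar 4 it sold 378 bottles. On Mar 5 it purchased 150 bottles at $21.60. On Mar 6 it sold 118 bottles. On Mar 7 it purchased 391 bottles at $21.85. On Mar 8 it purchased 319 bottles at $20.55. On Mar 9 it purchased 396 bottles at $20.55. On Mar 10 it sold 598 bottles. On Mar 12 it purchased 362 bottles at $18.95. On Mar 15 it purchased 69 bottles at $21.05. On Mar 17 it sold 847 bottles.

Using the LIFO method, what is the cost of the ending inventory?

Mar 4, 378 sold [LIFO — newest first]: 222 @ $22.15 + 156 @ $19.60 = $7,974.90
Mar 6, 118 sold [LIFO — newest first]: 118 @ $21.60 = $2,548.80
Mar 10, 598 sold [LIFO — newest first]: 396 @ $20.55 + 202 @ $20.55 = $12,288.90
Mar 17, 847 sold [LIFO — newest first]: 69 @ $21.05 + 362 @ $18.95 + 117 @ $20.55 + 299 @ $21.85 = $17,249.85
Total COGS = $7,974.90 + $2,548.80 + $12,288.90 + $17,249.85 = $40,062.45
Ending inventory: 105 @ $19.60 + 32 @ $21.60 + 92 @ $21.85 = $4,759.40

Ending inventory = $4,759.40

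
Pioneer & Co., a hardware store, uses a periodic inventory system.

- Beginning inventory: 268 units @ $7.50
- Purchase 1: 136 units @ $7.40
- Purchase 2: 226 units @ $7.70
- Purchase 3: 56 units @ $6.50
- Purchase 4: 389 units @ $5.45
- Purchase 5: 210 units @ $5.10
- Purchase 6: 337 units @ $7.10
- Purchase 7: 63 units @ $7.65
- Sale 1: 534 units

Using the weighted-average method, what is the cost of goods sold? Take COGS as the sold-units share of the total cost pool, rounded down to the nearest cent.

COGS = $3,545.09

Sale 1, sell 534: 534/1685 × $11,186.30 → $3,545.09
Ending inventory (cost pool remaining) = $7,641.21
Check: goods available $11,186.30 = COGS $3,545.09 + ending $7,641.21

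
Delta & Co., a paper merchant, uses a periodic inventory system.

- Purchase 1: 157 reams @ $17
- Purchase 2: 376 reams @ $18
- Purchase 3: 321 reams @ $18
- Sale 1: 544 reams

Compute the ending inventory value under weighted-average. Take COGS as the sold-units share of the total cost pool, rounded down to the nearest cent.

Sale 1, sell 544: 544/854 × $15,215.00 → $9,691.99
Ending inventory (cost pool remaining) = $5,523.01

Ending inventory = $5,523.01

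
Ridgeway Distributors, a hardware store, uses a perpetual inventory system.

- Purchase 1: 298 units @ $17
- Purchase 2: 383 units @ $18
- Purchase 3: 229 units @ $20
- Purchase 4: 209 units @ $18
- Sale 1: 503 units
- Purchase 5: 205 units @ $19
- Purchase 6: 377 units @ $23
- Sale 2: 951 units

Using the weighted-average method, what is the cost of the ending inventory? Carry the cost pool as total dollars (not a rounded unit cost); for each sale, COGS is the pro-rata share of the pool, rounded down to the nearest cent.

Ending inventory = $4,895.07

After Purchase 1: 298 on hand, pool $5,066.00 (≈ $17.0000 each)
After Purchase 2: 681 on hand, pool $11,960.00 (≈ $17.5624 each)
After Purchase 3: 910 on hand, pool $16,540.00 (≈ $18.1758 each)
After Purchase 4: 1119 on hand, pool $20,302.00 (≈ $18.1430 each)
Sale 1, sell 503: 503/1119 × $20,302.00 → $9,125.92
After Purchase 5: 821 on hand, pool $15,071.08 (≈ $18.3570 each)
After Purchase 6: 1198 on hand, pool $23,742.08 (≈ $19.8181 each)
Sale 2, sell 951: 951/1198 × $23,742.08 → $18,847.01
Total COGS = $9,125.92 + $18,847.01 = $27,972.93
Ending inventory (cost pool remaining) = $4,895.07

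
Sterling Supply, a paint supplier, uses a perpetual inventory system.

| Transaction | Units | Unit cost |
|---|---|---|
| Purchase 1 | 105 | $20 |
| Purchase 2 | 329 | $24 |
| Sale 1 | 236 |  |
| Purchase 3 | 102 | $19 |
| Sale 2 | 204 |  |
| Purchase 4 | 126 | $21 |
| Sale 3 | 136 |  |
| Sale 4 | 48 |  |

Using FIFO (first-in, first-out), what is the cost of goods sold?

COGS = $13,782

Sale 1 (236) [FIFO — oldest first]: 105 @ $20 + 131 @ $24 = $5,244
Sale 2 (204) [FIFO — oldest first]: 198 @ $24 + 6 @ $19 = $4,866
Sale 3 (136) [FIFO — oldest first]: 96 @ $19 + 40 @ $21 = $2,664
Sale 4 (48) [FIFO — oldest first]: 48 @ $21 = $1,008
Total COGS = $5,244 + $4,866 + $2,664 + $1,008 = $13,782
Ending inventory: 38 @ $21 = $798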